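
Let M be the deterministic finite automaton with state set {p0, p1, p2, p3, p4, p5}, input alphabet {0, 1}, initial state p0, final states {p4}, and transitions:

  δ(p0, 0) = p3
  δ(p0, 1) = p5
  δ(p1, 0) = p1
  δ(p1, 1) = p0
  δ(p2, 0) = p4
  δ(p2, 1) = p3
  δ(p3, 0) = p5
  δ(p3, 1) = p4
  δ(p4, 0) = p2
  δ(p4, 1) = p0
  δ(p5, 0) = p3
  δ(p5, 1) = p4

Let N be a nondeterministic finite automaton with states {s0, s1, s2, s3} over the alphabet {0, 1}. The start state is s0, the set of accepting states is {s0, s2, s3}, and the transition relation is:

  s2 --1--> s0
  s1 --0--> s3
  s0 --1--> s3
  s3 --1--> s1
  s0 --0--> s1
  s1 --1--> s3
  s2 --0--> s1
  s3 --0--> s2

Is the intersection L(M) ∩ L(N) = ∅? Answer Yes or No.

The string 01 is accepted by both M and N.
Hence L(M) ∩ L(N) ≠ ∅.

No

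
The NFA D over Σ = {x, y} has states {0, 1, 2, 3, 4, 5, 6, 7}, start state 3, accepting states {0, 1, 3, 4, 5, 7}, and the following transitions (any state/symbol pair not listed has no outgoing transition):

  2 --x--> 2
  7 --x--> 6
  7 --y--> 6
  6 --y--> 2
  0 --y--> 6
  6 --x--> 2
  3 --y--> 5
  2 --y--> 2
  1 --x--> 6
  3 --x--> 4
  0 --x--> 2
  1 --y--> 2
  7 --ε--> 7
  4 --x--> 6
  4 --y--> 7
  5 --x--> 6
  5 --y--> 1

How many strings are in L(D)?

5

The useful subgraph on states {1, 3, 4, 5, 7} is acyclic, so L(D) is finite; the longest accepting path visits 3 useful states, giving maximum string length 2.
Counting accepting paths from 3 by length: 1 of length 0, 2 of length 1, 2 of length 2. Total 5.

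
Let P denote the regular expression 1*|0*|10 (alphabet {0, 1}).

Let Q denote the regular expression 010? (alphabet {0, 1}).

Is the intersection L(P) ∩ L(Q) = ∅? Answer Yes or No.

Yes

Converting the expression P to a DFA (subset construction, then merging equivalent states) gives the minimal DFA with states {p0, p1, p2, p3, p4, p5}, start state p0, accepting states {p0, p1, p2, p4, p5} and transitions p0: 0→p1, 1→p2; p1: 0→p1, 1→p3; p2: 0→p4, 1→p5; p3: 0→p3, 1→p3; p4: 0→p3, 1→p3; p5: 0→p3, 1→p5.
Converting the expression Q to a DFA (subset construction, then merging equivalent states) gives the minimal DFA with states {q0, q1, q2, q3, q4}, start state q0, accepting states {q3, q4} and transitions q0: 0→q1, 1→q2; q1: 0→q2, 1→q3; q2: 0→q2, 1→q2; q3: 0→q4, 1→q2; q4: 0→q2, 1→q2.
Exploring the product automaton P × Q from the start pair (p0, q0), following both machines on each input symbol, reaches 9 state pairs: (p0, q0), (p1, q1), (p2, q2), (p1, q2), (p3, q3), (p4, q2), (p5, q2), (p3, q2), (p3, q4).
P accepts in {p0, p1, p2, p4, p5} and Q accepts in {q3, q4}; no reachable pair has both components accepting, so no string drives both machines to acceptance simultaneously and L(P) ∩ L(Q) = ∅.
So no string is accepted by both, and the intersection is empty.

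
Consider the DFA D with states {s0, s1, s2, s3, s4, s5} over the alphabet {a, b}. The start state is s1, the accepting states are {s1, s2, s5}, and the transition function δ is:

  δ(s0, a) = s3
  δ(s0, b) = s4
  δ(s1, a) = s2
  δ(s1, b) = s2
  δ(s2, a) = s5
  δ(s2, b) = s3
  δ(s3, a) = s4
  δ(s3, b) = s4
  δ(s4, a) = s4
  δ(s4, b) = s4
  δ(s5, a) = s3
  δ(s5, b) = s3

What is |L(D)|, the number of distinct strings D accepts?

5

The useful subgraph on states {s1, s2, s5} is acyclic, so L(D) is finite; the longest accepting path visits 3 useful states, giving maximum string length 2.
Counting accepting paths from s1 by length: 1 of length 0, 2 of length 1, 2 of length 2. Total 5.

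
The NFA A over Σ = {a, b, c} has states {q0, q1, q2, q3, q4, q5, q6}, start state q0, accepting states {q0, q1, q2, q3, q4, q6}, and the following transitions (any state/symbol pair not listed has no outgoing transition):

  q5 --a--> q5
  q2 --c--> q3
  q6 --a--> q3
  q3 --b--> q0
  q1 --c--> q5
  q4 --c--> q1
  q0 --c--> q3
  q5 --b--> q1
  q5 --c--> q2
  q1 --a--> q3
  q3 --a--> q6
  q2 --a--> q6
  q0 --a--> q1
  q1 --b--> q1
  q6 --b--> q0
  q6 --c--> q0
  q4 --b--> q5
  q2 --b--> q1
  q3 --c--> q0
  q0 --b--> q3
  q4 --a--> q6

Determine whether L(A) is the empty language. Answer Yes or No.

The empty string ε is accepted: the run q0 ends in the accepting state q0.
Since at least one string is accepted, L(A) is not empty.

No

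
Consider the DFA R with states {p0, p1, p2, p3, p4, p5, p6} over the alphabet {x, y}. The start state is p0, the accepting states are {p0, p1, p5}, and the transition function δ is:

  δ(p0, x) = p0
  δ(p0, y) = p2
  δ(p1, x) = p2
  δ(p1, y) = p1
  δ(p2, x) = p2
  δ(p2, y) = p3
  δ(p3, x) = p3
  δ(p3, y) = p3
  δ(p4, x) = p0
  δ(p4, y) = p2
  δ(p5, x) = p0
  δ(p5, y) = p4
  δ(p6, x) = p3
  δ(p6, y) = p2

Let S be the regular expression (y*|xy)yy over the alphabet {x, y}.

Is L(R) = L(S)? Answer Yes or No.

No

The empty string ε is accepted by R but rejected by S.
So L(R) ≠ L(S).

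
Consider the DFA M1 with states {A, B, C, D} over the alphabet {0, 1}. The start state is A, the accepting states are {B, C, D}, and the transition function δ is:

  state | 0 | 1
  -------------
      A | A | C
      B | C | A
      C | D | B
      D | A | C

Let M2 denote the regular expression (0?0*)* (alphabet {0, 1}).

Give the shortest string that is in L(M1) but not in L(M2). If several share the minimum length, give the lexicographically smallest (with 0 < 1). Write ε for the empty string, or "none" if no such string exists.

1

The string 1 is accepted by M1 but not by M2.
No shorter string lies in the difference, and 1 is the lexicographically first length-1 string in L(M1) \ L(M2).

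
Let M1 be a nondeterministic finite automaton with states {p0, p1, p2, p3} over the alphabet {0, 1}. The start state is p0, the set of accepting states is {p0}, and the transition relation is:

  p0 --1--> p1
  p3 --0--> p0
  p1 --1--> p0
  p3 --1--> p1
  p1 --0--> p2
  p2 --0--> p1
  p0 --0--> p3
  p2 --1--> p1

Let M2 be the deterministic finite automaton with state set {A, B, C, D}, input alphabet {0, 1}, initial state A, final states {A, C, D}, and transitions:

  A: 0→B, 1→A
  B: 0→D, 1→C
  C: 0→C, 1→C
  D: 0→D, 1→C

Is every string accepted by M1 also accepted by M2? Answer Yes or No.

Exploring the product automaton M1 × M2 from the start pair (p0, A), following both machines on each input symbol, reaches 12 state pairs: (p0, A), (p3, B), (p1, A), (p0, D), (p1, C), (p2, B), (p3, D), (p2, C), (p0, C), (p1, D), (p3, C), (p2, D).
M1 accepts in {p0} and M2 accepts in {A, C, D}. The reachable pairs whose M1-component is accepting are (p0, A), (p0, D), (p0, C); in each of them the M2-component is accepting too, so the product for L(M1) \ L(M2) (M1-component accepting, M2-component rejecting) has no reachable accepting pair and the difference is empty.
Hence every string in L(M1) is also in L(M2).

Yes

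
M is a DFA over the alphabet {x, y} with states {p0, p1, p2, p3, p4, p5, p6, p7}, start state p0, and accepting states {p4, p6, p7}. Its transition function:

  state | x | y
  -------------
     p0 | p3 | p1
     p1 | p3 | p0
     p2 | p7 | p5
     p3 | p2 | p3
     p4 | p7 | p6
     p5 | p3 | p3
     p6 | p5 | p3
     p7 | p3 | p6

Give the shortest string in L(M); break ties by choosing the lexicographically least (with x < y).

A breadth-first search from p0 reaches an accepting state first via the path p0 → p3 → p2 → p7 on input xxx.
No string of length < 3 is accepted (BFS exhausts all shorter strings without reaching an accepting state), and xxx is the lexicographically least accepting string of length 3.

xxx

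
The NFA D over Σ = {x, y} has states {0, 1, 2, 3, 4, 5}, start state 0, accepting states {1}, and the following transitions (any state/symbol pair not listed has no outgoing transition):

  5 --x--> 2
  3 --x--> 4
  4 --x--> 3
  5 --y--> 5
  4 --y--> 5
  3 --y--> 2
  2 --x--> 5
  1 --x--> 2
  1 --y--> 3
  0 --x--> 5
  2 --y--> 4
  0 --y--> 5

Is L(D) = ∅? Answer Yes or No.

Yes

The states reachable from the start state are {0, 2, 3, 4, 5}.
None of the accepting states {1} is reachable, so no string is accepted and L(D) = ∅.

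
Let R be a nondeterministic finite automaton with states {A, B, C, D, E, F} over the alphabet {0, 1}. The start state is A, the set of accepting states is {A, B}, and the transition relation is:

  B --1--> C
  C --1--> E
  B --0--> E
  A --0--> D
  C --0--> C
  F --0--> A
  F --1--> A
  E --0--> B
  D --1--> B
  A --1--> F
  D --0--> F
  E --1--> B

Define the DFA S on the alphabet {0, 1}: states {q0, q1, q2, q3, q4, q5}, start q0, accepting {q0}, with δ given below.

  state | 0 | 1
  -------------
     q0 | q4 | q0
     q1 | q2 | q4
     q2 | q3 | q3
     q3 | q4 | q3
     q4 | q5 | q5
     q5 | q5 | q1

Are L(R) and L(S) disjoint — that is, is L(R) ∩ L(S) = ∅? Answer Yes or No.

No

The empty string ε is accepted by both R and S.
Hence L(R) ∩ L(S) ≠ ∅.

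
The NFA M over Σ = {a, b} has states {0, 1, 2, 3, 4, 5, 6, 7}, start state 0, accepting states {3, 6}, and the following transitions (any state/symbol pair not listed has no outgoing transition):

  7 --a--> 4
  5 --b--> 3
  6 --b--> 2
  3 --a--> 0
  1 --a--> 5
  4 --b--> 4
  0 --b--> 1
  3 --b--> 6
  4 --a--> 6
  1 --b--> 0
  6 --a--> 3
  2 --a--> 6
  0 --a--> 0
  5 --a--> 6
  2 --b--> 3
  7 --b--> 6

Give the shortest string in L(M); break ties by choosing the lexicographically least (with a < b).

baa

A breadth-first search from 0 reaches an accepting state first via the path 0 → 1 → 5 → 6 on input baa.
No string of length < 3 is accepted (BFS exhausts all shorter strings without reaching an accepting state), and baa is the lexicographically least accepting string of length 3.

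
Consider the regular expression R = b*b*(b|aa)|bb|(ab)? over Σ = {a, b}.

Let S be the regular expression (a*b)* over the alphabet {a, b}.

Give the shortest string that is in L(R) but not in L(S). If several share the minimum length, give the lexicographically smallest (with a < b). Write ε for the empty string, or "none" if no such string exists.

The string aa is accepted by R but not by S.
No shorter string lies in the difference, and aa is the lexicographically first length-2 string in L(R) \ L(S).

aa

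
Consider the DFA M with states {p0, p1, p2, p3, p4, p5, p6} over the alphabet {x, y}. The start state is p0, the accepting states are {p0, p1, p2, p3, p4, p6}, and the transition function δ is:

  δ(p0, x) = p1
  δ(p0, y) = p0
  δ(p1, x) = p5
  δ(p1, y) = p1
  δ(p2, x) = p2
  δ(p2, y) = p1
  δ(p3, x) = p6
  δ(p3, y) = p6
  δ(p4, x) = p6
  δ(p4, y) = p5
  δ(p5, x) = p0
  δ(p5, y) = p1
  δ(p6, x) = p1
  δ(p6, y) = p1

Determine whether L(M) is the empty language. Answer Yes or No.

No

The empty string ε is accepted: the run p0 ends in the accepting state p0.
Since at least one string is accepted, L(M) is not empty.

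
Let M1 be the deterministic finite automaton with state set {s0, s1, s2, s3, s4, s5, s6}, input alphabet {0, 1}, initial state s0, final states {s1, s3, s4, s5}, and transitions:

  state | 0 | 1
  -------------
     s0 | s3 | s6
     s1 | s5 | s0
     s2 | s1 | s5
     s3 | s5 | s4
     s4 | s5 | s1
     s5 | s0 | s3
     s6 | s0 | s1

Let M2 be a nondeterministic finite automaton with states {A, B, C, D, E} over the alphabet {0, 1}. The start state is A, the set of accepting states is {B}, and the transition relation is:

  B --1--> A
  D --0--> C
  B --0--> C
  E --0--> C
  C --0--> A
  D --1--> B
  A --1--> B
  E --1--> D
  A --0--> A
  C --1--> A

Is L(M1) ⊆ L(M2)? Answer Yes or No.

No

The string 0 is in L(M1) but not in L(M2).
So L(M1) ⊄ L(M2).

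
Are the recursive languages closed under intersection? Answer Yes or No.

Run both deciders on the input and accept iff both accept; the combined machine always halts.
So the recursive languages are closed under intersection.

Yes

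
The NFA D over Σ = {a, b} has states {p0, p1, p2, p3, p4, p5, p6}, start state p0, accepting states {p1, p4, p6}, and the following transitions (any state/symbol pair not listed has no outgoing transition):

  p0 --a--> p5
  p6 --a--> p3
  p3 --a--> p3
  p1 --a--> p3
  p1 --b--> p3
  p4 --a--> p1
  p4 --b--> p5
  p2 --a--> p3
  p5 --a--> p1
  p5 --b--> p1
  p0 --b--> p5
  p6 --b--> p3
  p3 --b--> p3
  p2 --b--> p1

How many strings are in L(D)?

4

The useful subgraph on states {p0, p1, p5} is acyclic, so L(D) is finite; the longest accepting path visits 3 useful states, giving maximum string length 2.
Counting accepting paths from p0 by length: 4 of length 2. Total 4.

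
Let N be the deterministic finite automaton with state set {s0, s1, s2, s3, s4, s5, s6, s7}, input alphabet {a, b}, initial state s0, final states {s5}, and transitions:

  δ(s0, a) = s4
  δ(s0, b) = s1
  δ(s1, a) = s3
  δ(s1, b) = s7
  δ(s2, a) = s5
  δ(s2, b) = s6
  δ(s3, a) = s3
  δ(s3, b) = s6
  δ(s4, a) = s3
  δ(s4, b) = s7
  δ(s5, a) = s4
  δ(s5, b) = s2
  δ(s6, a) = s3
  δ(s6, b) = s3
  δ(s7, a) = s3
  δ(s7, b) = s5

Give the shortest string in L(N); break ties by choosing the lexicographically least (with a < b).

abb

A breadth-first search from s0 reaches an accepting state first via the path s0 → s4 → s7 → s5 on input abb.
No string of length < 3 is accepted (BFS exhausts all shorter strings without reaching an accepting state), and abb is the lexicographically least accepting string of length 3.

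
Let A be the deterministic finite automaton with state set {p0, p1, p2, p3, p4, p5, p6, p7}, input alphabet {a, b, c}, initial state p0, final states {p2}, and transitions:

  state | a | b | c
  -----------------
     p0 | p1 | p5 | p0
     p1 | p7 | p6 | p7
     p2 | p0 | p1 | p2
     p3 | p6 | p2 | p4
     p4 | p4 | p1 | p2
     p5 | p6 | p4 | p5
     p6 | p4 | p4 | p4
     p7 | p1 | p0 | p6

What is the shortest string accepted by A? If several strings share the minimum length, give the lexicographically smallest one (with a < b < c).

bbc

A breadth-first search from p0 reaches an accepting state first via the path p0 → p5 → p4 → p2 on input bbc.
No string of length < 3 is accepted (BFS exhausts all shorter strings without reaching an accepting state), and bbc is the lexicographically least accepting string of length 3.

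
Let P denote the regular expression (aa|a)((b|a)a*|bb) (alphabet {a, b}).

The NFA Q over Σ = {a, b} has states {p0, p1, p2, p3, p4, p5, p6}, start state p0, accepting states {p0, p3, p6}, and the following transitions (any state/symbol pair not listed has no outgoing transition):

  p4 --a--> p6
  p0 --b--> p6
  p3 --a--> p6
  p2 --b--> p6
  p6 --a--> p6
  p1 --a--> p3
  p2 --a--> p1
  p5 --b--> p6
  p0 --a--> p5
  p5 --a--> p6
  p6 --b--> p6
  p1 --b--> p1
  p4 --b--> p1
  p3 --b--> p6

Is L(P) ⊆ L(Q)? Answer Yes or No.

Converting the expression P to a DFA (subset construction, then merging equivalent states) gives the minimal DFA with states {r0, r1, r2, r3, r4, r5, r6}, start state r0, accepting states {r3, r4, r5, r6} and transitions r0: a→r1, b→r2; r1: a→r3, b→r4; r2: a→r2, b→r2; r3: a→r5, b→r4; r4: a→r5, b→r6; r5: a→r5, b→r2; r6: a→r2, b→r2.
Exploring the product automaton P × Q from the start pair (r0, p0), following both machines on each input symbol, reaches 7 state pairs: (r0, p0), (r1, p5), (r2, p6), (r3, p6), (r4, p6), (r5, p6), (r6, p6).
P accepts in {r3, r4, r5, r6} and Q accepts in {p0, p3, p6}. The reachable pairs whose P-component is accepting are (r3, p6), (r4, p6), (r5, p6), (r6, p6); in each of them the Q-component is accepting too, so the product for L(P) \ L(Q) (P-component accepting, Q-component rejecting) has no reachable accepting pair and the difference is empty.
Hence every string in L(P) is also in L(Q).

Yes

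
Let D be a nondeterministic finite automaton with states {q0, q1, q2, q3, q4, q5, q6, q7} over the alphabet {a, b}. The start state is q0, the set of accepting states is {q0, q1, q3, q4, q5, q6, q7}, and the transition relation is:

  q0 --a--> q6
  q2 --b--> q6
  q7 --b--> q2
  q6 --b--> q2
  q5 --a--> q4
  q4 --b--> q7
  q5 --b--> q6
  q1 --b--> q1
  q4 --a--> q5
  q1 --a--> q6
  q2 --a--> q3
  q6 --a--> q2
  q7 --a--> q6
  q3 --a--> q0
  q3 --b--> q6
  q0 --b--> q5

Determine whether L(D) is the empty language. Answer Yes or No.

The empty string ε is accepted: the run q0 ends in the accepting state q0.
Since at least one string is accepted, L(D) is not empty.

No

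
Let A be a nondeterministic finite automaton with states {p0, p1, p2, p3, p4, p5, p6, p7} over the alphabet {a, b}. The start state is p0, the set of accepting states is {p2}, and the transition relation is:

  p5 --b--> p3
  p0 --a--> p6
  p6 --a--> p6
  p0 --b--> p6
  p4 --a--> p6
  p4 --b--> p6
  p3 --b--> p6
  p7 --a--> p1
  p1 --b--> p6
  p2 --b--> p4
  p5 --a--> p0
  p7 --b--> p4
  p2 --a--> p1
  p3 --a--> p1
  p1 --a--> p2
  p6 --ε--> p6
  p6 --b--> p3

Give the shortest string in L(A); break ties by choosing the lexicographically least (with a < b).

A breadth-first search from p0 reaches an accepting state first via the path p0 → p6 → p3 → p1 → p2 on input abaa.
No string of length < 4 is accepted (BFS exhausts all shorter strings without reaching an accepting state), and abaa is the lexicographically least accepting string of length 4.

abaa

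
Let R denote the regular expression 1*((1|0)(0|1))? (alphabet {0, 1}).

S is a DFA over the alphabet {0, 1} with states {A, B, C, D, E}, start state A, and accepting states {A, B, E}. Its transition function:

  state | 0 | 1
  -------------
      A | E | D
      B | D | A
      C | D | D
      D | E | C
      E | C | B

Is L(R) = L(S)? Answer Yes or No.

No

The string 1 is accepted by R but rejected by S.
So L(R) ≠ L(S).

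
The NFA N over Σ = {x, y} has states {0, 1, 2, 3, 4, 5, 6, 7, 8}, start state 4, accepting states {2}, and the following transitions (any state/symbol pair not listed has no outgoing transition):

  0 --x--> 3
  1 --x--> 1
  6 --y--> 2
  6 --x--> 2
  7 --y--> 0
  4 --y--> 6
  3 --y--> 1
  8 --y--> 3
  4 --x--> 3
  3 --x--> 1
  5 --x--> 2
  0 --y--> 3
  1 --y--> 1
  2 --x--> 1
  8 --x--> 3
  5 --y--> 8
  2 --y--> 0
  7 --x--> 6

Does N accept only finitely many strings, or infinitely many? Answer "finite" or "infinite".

finite

The useful states (reachable from 4 and able to reach an accepting state) are {2, 4, 6}.
Restricted to these states the transition graph has no cycle, so every accepting path has bounded length and L is finite.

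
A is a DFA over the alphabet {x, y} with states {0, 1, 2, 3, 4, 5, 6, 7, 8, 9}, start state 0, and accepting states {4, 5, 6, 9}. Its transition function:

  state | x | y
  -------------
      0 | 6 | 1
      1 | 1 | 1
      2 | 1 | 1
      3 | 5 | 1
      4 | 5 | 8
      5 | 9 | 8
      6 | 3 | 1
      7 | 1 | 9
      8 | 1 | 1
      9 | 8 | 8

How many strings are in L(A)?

3

The useful subgraph on states {0, 3, 5, 6, 9} is acyclic, so L(A) is finite; the longest accepting path visits 5 useful states, giving maximum string length 4.
Counting accepting paths from 0 by length: 1 of length 1, 1 of length 3, 1 of length 4. Total 3.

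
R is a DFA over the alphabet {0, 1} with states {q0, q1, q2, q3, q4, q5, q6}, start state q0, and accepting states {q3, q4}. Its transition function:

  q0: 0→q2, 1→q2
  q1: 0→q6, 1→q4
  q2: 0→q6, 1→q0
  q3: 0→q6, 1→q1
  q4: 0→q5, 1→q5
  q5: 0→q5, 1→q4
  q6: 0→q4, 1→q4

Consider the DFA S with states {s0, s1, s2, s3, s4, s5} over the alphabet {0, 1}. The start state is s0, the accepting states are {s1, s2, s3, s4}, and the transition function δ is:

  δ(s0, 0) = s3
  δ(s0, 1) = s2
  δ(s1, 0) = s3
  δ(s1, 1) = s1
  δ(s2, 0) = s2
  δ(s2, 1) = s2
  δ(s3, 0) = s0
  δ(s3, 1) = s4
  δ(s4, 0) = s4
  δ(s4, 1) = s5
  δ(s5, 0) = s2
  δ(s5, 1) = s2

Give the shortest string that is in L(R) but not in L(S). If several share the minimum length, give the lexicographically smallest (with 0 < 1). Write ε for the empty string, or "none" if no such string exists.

00011

The string 00011 is accepted by R but not by S.
No shorter string lies in the difference, and 00011 is the lexicographically first length-5 string in L(R) \ L(S).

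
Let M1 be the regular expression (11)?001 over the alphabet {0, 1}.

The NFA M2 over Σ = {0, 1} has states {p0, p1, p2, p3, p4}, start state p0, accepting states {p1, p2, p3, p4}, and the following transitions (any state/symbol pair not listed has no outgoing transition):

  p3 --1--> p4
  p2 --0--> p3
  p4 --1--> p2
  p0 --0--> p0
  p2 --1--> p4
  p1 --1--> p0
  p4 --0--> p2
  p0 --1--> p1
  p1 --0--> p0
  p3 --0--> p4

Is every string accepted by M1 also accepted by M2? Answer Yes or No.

Converting the expression M1 to a DFA (subset construction, then merging equivalent states) gives the minimal DFA with states {r0, r1, r2, r3, r4, r5, r6}, start state r0, accepting states {r6} and transitions r0: 0→r1, 1→r2; r1: 0→r3, 1→r4; r2: 0→r4, 1→r5; r3: 0→r4, 1→r6; r4: 0→r4, 1→r4; r5: 0→r1, 1→r4; r6: 0→r4, 1→r4.
Exploring the product automaton M1 × M2 from the start pair (r0, p0), following both machines on each input symbol, reaches 8 state pairs: (r0, p0), (r1, p0), (r2, p1), (r3, p0), (r4, p1), (r4, p0), (r5, p0), (r6, p1).
M1 accepts in {r6} and M2 accepts in {p1, p2, p3, p4}. The reachable pairs whose M1-component is accepting are (r6, p1); in each of them the M2-component is accepting too, so the product for L(M1) \ L(M2) (M1-component accepting, M2-component rejecting) has no reachable accepting pair and the difference is empty.
Hence every string in L(M1) is also in L(M2).

Yes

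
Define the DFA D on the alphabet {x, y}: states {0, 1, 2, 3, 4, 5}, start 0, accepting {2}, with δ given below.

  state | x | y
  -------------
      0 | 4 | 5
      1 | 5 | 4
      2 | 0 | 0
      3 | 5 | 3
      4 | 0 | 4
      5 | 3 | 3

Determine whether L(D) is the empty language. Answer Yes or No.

The states reachable from the start state are {0, 3, 4, 5}.
None of the accepting states {2} is reachable, so no string is accepted and L(D) = ∅.

Yes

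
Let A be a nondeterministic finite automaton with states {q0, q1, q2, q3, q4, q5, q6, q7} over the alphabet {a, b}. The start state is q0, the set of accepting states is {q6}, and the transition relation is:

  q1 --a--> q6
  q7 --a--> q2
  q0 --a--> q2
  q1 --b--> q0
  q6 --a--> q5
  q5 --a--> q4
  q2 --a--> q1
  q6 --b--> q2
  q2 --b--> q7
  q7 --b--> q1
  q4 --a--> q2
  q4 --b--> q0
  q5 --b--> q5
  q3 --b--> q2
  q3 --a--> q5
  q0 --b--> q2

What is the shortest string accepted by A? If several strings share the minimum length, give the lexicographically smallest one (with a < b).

A breadth-first search from q0 reaches an accepting state first via the path q0 → q2 → q1 → q6 on input aaa.
No string of length < 3 is accepted (BFS exhausts all shorter strings without reaching an accepting state), and aaa is the lexicographically least accepting string of length 3.

aaa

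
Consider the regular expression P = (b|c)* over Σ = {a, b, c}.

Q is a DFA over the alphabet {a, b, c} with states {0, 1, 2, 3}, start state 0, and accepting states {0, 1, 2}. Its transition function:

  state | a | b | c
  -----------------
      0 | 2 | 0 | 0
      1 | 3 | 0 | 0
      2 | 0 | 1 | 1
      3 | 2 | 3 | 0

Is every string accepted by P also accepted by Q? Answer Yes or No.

Converting the expression P to a DFA (subset construction, then merging equivalent states) gives the minimal DFA with states {p0, p1}, start state p0, accepting states {p0} and transitions p0: a→p1, b→p0, c→p0; p1: a→p1, b→p1, c→p1.
Exploring the product automaton P × Q from the start pair (p0, 0), following both machines on each input symbol, reaches 5 state pairs: (p0, 0), (p1, 2), (p1, 0), (p1, 1), (p1, 3).
P accepts in {p0} and Q accepts in {0, 1, 2}. The reachable pairs whose P-component is accepting are (p0, 0); in each of them the Q-component is accepting too, so the product for L(P) \ L(Q) (P-component accepting, Q-component rejecting) has no reachable accepting pair and the difference is empty.
Hence every string in L(P) is also in L(Q).

Yes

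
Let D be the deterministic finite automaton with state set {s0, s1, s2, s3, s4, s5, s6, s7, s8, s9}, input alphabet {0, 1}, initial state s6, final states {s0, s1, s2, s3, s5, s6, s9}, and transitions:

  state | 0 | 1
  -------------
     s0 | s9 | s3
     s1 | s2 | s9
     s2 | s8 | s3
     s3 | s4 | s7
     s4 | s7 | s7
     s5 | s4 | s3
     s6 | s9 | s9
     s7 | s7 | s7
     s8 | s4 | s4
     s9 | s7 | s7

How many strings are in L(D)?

The useful subgraph on states {s6, s9} is acyclic, so L(D) is finite; the longest accepting path visits 2 useful states, giving maximum string length 1.
Counting accepting paths from s6 by length: 1 of length 0, 2 of length 1. Total 3.

3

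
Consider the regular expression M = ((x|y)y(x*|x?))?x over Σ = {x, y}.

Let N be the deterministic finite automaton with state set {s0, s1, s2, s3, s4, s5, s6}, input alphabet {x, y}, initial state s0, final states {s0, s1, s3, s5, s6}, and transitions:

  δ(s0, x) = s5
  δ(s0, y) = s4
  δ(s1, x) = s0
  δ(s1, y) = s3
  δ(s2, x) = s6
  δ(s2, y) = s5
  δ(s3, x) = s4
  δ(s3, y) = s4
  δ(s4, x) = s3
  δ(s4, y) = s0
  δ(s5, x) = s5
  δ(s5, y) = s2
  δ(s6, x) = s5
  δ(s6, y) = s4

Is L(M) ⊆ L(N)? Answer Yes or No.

Converting the expression M to a DFA (subset construction, then merging equivalent states) gives the minimal DFA with states {m0, m1, m2, m3, m4, m5}, start state m0, accepting states {m1, m5} and transitions m0: x→m1, y→m2; m1: x→m3, y→m4; m2: x→m3, y→m4; m3: x→m3, y→m3; m4: x→m5, y→m3; m5: x→m5, y→m3.
Exploring the product automaton M × N from the start pair (m0, s0), following both machines on each input symbol, reaches 13 state pairs: (m0, s0), (m1, s5), (m2, s4), (m3, s5), (m4, s2), (m3, s3), (m4, s0), (m3, s2), (m5, s6), (m3, s4), (m5, s5), (m3, s6), (m3, s0).
M accepts in {m1, m5} and N accepts in {s0, s1, s3, s5, s6}. The reachable pairs whose M-component is accepting are (m1, s5), (m5, s6), (m5, s5); in each of them the N-component is accepting too, so the product for L(M) \ L(N) (M-component accepting, N-component rejecting) has no reachable accepting pair and the difference is empty.
Hence every string in L(M) is also in L(N).

Yes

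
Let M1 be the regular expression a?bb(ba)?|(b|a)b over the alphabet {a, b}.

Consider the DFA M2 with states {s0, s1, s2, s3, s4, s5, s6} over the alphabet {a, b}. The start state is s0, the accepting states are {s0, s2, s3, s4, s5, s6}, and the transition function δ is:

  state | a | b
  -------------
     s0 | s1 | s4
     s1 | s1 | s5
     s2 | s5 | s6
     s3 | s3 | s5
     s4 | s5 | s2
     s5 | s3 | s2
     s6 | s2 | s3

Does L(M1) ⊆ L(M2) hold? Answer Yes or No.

Converting the expression M1 to a DFA (subset construction, then merging equivalent states) gives the minimal DFA with states {r0, r1, r2, r3, r4, r5, r6, r7}, start state r0, accepting states {r4, r5, r7} and transitions r0: a→r1, b→r2; r1: a→r3, b→r4; r2: a→r3, b→r5; r3: a→r3, b→r3; r4: a→r3, b→r5; r5: a→r3, b→r6; r6: a→r7, b→r3; r7: a→r3, b→r3.
Exploring the product automaton M1 × M2 from the start pair (r0, s0), following both machines on each input symbol, reaches 12 state pairs: (r0, s0), (r1, s1), (r2, s4), (r3, s1), (r4, s5), (r3, s5), (r5, s2), (r3, s3), (r3, s2), (r6, s6), (r3, s6), (r7, s2).
M1 accepts in {r4, r5, r7} and M2 accepts in {s0, s2, s3, s4, s5, s6}. The reachable pairs whose M1-component is accepting are (r4, s5), (r5, s2), (r7, s2); in each of them the M2-component is accepting too, so the product for L(M1) \ L(M2) (M1-component accepting, M2-component rejecting) has no reachable accepting pair and the difference is empty.
Hence every string in L(M1) is also in L(M2).

Yes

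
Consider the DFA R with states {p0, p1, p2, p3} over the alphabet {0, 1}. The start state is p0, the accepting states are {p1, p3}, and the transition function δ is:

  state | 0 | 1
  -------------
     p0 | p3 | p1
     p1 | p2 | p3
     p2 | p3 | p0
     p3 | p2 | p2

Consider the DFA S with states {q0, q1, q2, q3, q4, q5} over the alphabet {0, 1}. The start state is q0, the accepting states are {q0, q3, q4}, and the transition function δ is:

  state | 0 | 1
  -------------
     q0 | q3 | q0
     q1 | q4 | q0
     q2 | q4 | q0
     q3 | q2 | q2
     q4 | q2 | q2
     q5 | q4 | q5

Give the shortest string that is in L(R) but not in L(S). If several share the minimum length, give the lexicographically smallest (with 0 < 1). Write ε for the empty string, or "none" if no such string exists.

100

The string 100 is accepted by R but not by S.
No shorter string lies in the difference, and 100 is the lexicographically first length-3 string in L(R) \ L(S).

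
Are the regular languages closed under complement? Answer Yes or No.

Take a complete DFA for L and swap accepting and non-accepting states; the resulting DFA accepts exactly Σ* \ L.
So the regular languages are closed under complement.

Yes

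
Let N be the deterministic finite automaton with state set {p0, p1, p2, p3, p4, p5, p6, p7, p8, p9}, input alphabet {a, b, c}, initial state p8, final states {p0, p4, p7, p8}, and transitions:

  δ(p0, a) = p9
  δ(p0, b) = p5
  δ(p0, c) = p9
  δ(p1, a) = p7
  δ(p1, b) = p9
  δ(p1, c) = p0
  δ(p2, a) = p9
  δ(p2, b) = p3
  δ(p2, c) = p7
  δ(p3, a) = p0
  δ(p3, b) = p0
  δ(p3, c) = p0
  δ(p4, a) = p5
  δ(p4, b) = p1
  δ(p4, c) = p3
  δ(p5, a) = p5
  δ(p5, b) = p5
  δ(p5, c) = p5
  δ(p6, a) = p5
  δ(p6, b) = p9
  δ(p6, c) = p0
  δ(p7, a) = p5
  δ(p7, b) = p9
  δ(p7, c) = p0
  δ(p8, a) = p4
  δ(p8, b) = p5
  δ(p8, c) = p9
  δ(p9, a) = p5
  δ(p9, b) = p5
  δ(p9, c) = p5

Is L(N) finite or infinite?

The useful states (reachable from p8 and able to reach an accepting state) are {p0, p1, p3, p4, p7, p8}.
Restricted to these states the transition graph has no cycle, so every accepting path has bounded length and L is finite.

finite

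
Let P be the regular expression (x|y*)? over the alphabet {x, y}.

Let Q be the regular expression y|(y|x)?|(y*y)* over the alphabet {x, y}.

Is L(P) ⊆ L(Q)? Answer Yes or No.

Yes

Converting the expression P to a DFA (subset construction, then merging equivalent states) gives the minimal DFA with states {p0, p1, p2, p3}, start state p0, accepting states {p0, p1, p2} and transitions p0: x→p1, y→p2; p1: x→p3, y→p3; p2: x→p3, y→p2; p3: x→p3, y→p3.
Converting the expression Q to a DFA (subset construction, then merging equivalent states) gives the minimal DFA with states {q0, q1, q2, q3}, start state q0, accepting states {q0, q1, q2} and transitions q0: x→q1, y→q2; q1: x→q3, y→q3; q2: x→q3, y→q2; q3: x→q3, y→q3.
Exploring the product automaton P × Q from the start pair (p0, q0), following both machines on each input symbol, reaches 4 state pairs: (p0, q0), (p1, q1), (p2, q2), (p3, q3).
P accepts in {p0, p1, p2} and Q accepts in {q0, q1, q2}. The reachable pairs whose P-component is accepting are (p0, q0), (p1, q1), (p2, q2); in each of them the Q-component is accepting too, so the product for L(P) \ L(Q) (P-component accepting, Q-component rejecting) has no reachable accepting pair and the difference is empty.
Hence every string in L(P) is also in L(Q).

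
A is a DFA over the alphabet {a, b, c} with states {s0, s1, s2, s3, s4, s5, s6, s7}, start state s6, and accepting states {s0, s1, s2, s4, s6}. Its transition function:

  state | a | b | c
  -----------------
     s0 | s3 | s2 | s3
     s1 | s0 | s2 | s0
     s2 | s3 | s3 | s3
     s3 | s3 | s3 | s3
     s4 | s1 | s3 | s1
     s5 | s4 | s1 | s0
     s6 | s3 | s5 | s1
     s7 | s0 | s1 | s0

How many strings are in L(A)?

The useful subgraph on states {s0, s1, s2, s4, s5, s6} is acyclic, so L(A) is finite; the longest accepting path visits 6 useful states, giving maximum string length 5.
Counting accepting paths from s6 by length: 1 of length 0, 1 of length 1, 6 of length 2, 8 of length 3, 8 of length 4, 4 of length 5. Total 28.

28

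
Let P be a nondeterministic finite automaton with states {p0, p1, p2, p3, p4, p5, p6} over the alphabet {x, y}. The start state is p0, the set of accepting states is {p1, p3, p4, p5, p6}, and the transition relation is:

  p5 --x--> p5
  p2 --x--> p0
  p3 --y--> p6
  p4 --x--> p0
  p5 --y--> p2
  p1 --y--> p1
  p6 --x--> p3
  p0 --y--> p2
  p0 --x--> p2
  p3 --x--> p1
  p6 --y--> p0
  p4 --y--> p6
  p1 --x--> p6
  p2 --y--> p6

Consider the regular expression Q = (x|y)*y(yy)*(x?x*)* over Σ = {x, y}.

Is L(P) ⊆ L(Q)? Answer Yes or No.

Yes

Converting the expression Q to a DFA (subset construction, then merging equivalent states) gives the minimal DFA with states {q0, q1}, start state q0, accepting states {q1} and transitions q0: x→q0, y→q1; q1: x→q1, y→q1.
Exploring the product automaton P × Q from the start pair (p0, q0), following both machines on each input symbol, reaches 7 state pairs: (p0, q0), (p2, q0), (p2, q1), (p6, q1), (p0, q1), (p3, q1), (p1, q1).
P accepts in {p1, p3, p4, p5, p6} and Q accepts in {q1}. The reachable pairs whose P-component is accepting are (p6, q1), (p3, q1), (p1, q1); in each of them the Q-component is accepting too, so the product for L(P) \ L(Q) (P-component accepting, Q-component rejecting) has no reachable accepting pair and the difference is empty.
Hence every string in L(P) is also in L(Q).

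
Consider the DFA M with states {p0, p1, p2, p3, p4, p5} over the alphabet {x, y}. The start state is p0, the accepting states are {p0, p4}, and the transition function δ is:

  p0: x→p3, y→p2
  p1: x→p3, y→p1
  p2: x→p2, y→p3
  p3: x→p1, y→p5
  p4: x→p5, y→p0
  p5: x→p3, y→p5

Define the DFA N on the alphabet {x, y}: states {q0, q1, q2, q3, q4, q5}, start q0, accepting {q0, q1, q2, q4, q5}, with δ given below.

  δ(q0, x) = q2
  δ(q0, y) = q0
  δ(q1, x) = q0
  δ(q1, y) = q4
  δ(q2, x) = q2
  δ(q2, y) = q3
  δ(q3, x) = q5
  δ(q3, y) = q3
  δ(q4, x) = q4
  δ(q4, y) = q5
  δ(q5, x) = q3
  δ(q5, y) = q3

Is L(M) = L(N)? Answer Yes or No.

No

The string x is accepted by N but rejected by M.
So L(M) ≠ L(N).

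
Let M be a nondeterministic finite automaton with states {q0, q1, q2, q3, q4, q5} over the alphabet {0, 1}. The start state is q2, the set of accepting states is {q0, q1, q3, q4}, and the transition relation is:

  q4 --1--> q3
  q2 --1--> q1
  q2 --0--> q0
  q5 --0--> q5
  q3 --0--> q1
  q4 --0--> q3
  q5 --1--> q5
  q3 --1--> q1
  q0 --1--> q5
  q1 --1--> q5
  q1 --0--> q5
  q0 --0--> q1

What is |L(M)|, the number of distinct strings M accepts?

The useful subgraph on states {q0, q1, q2} is acyclic, so L(M) is finite; the longest accepting path visits 3 useful states, giving maximum string length 2.
Counting accepting paths from q2 by length: 2 of length 1, 1 of length 2. Total 3.

3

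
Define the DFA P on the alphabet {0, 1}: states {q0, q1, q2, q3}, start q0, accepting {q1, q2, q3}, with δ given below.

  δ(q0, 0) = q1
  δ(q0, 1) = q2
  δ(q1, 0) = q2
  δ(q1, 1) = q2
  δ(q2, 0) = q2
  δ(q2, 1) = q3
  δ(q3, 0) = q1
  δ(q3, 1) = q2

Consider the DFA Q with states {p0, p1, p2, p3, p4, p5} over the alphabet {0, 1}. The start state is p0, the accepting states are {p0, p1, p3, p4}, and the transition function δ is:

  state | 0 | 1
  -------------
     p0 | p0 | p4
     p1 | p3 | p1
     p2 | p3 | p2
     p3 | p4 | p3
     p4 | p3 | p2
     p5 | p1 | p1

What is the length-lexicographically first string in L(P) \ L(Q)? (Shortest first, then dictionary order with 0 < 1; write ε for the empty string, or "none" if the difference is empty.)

The string 11 is accepted by P but not by Q.
No shorter string lies in the difference, and 11 is the lexicographically first length-2 string in L(P) \ L(Q).

11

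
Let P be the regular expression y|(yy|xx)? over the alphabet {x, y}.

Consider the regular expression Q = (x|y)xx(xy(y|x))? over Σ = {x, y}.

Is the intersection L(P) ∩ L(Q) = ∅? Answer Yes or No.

Yes

Converting the expression P to a DFA (subset construction, then merging equivalent states) gives the minimal DFA with states {p0, p1, p2, p3, p4}, start state p0, accepting states {p0, p2, p3} and transitions p0: x→p1, y→p2; p1: x→p3, y→p4; p2: x→p4, y→p3; p3: x→p4, y→p4; p4: x→p4, y→p4.
Converting the expression Q to a DFA (subset construction, then merging equivalent states) gives the minimal DFA with states {q0, q1, q2, q3, q4, q5, q6, q7}, start state q0, accepting states {q4, q7} and transitions q0: x→q1, y→q1; q1: x→q2, y→q3; q2: x→q4, y→q3; q3: x→q3, y→q3; q4: x→q5, y→q3; q5: x→q3, y→q6; q6: x→q7, y→q7; q7: x→q3, y→q3.
Exploring the product automaton P × Q from the start pair (p0, q0), following both machines on each input symbol, reaches 11 state pairs: (p0, q0), (p1, q1), (p2, q1), (p3, q2), (p4, q3), (p4, q2), (p3, q3), (p4, q4), (p4, q5), (p4, q6), (p4, q7).
P accepts in {p0, p2, p3} and Q accepts in {q4, q7}; no reachable pair has both components accepting, so no string drives both machines to acceptance simultaneously and L(P) ∩ L(Q) = ∅.
So no string is accepted by both, and the intersection is empty.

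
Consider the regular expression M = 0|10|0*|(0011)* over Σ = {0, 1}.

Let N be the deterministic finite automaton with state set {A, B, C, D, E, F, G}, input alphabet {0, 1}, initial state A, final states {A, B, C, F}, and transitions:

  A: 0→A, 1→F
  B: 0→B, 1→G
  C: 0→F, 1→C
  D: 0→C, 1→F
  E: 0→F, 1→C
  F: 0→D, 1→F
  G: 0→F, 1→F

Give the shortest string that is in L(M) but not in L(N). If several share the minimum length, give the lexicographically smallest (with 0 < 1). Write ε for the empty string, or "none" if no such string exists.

10

The string 10 is accepted by M but not by N.
No shorter string lies in the difference, and 10 is the lexicographically first length-2 string in L(M) \ L(N).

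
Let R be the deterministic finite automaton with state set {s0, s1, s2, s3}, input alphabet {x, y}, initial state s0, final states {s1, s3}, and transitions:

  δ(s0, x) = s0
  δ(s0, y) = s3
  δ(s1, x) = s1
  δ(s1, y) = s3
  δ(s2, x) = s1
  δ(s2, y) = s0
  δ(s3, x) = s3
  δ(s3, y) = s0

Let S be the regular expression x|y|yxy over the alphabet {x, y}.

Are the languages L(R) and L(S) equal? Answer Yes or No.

The string xy is accepted by R but rejected by S.
So L(R) ≠ L(S).

No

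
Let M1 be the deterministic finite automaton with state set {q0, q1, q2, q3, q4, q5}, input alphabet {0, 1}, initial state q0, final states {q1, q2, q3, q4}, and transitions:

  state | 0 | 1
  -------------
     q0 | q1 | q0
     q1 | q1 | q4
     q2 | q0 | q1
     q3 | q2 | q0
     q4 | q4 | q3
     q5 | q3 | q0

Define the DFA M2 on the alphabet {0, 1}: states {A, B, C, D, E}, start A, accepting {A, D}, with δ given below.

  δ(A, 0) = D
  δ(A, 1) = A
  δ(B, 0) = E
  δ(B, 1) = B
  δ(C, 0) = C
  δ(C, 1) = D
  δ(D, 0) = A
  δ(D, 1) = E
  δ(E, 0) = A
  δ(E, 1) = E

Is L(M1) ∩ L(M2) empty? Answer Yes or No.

No

The string 0 is accepted by both M1 and M2.
Hence L(M1) ∩ L(M2) ≠ ∅.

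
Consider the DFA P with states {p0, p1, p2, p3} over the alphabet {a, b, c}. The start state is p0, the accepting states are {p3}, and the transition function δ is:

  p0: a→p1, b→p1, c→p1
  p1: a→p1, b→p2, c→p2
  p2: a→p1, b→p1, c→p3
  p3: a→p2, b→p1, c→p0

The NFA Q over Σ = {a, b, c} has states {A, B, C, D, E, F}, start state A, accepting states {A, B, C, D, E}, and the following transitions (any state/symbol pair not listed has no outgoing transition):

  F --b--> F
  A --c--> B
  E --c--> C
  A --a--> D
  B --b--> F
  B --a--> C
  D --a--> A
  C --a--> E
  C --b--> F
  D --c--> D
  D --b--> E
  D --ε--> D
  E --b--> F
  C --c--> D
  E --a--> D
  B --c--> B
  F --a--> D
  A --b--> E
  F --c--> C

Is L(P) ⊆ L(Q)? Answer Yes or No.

Yes

Exploring the product automaton P × Q from the start pair (p0, A), following both machines on each input symbol, reaches 18 state pairs: (p0, A), (p1, D), (p1, E), (p1, B), (p1, A), (p2, E), (p2, D), (p2, F), (p2, C), (p1, C), (p2, B), (p1, F), (p3, C), (p3, D), (p3, B), (p0, D), (p2, A), (p0, B).
P accepts in {p3} and Q accepts in {A, B, C, D, E}. The reachable pairs whose P-component is accepting are (p3, C), (p3, D), (p3, B); in each of them the Q-component is accepting too, so the product for L(P) \ L(Q) (P-component accepting, Q-component rejecting) has no reachable accepting pair and the difference is empty.
Hence every string in L(P) is also in L(Q).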